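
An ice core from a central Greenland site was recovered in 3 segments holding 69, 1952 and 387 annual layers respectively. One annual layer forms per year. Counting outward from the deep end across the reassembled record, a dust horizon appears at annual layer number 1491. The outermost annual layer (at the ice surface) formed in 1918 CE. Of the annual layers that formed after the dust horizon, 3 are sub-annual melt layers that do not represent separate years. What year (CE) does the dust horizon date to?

Total annual layers = 69 + 1952 + 387 = 2408.
2408 − 1491 = 917 annual layers lie beyond the dust horizon toward the ice surface.
Excluding 3 false annual layers: 917 − 3 = 914.
1918 − 914 = 1004 CE.

1004 CE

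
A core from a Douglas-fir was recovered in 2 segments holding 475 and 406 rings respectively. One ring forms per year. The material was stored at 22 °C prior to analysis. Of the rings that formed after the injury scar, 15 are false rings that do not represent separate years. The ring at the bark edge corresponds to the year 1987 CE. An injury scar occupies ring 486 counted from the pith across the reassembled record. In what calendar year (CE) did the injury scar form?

Total rings = 475 + 406 = 881.
The injury scar sits at ring 486 from the pith, so 881 − 486 = 395 rings formed after it.
Removing the 15 false rings leaves 395 − 15 = 380 true rings beyond the injury scar.
The ring at the bark edge is 1987 CE, so the injury scar dates to 1987 − 380 = 1607 CE.

1607 CE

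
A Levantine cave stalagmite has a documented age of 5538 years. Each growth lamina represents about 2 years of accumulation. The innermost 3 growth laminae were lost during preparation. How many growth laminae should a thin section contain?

2766 growth laminae

At 2 years per growth lamina, 5538 / 2 = 2769 growth laminae are expected.
Less the 3 uncaptured growth laminae: 2769 − 3 = 2766.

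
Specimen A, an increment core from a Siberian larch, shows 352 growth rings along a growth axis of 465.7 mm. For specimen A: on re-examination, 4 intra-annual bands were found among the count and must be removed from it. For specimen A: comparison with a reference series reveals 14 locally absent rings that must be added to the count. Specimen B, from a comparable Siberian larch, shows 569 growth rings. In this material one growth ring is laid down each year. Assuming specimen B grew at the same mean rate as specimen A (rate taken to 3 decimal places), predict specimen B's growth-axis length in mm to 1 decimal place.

Specimen A: correcting the raw count gives 352 − 4 + 14 = 362 true growth rings.
A: Extension rate ≈ 465.7 / 362 = 1.286 mm/yr.
Length of B = 1.286 × 569 = 731.7 mm.

731.7 mm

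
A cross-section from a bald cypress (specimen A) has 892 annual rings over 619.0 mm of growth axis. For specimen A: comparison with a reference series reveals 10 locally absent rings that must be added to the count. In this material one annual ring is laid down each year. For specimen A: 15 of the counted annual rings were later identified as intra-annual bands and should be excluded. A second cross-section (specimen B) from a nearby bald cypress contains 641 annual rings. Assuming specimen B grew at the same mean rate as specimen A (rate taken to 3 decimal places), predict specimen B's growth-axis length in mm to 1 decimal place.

Specimen A: correcting the raw count gives 892 − 15 + 10 = 887 true annual rings.
A: 619.0 mm over 887 years gives 619.0 / 887 ≈ 0.698 mm per year.
For B, 0.698 mm/year × 641 years = 447.4 mm.

447.4 mm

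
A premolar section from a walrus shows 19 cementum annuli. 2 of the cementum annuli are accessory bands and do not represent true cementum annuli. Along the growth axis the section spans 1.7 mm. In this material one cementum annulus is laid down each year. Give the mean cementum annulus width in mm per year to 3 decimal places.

True cementum annulus count = 19 − 2 = 17.
1.7 mm over 17 years gives 1.7 / 17 ≈ 0.100 mm per year.

0.100 mm per year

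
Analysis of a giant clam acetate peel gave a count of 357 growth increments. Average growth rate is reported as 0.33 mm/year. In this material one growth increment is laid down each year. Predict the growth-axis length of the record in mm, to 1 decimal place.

117.8 mm

The record spans 357 years at 0.33 mm per year.
Predicted length = 0.33 mm/year × 357 years = 117.8 mm.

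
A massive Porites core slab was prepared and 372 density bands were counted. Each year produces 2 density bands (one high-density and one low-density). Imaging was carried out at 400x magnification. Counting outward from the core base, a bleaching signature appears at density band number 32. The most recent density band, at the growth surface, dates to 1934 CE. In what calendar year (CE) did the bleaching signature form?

1764 CE

Between density band 32 and the growth surface there are 372 − 32 = 340 density bands.
340 density bands at 2 per year is 340 / 2 = 170 years.
1934 − 170 = 1764 CE.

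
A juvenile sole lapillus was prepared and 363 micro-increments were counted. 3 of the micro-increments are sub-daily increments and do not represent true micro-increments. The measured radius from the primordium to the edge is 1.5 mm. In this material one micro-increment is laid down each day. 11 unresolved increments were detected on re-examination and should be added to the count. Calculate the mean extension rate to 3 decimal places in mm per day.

0.004 mm per day

After corrections the count is 363 − 3 + 11 = 371 micro-increments.
1.5 mm over 371 days gives 1.5 / 371 ≈ 0.004 mm per day.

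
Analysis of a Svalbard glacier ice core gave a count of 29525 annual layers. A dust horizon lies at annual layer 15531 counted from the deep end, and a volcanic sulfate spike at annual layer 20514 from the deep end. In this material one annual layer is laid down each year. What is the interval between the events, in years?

4983 years

Separation: 20514 − 15531 = 4983 annual layers.
At one annual layer per year, 4983 years elapsed between them.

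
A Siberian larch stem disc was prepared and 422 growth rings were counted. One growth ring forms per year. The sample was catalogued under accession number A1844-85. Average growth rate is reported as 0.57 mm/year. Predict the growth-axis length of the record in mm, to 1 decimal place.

240.5 mm

The record spans 422 years at 0.57 mm per year.
Predicted length = 0.57 mm/year × 422 years = 240.5 mm.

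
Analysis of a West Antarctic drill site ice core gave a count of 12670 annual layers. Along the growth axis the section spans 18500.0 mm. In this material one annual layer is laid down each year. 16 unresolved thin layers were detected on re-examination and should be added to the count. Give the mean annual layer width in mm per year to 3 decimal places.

1.458 mm per year

Adjusted count: 12670 + 16 = 12686 annual layers.
18500.0 mm over 12686 years gives 18500.0 / 12686 ≈ 1.458 mm per year.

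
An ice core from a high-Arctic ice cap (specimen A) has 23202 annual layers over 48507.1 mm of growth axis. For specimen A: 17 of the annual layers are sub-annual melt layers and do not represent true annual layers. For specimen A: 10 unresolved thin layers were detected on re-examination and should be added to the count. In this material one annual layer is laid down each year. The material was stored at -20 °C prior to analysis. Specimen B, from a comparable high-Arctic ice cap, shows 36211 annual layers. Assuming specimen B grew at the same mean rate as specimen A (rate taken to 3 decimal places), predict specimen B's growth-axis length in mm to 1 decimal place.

75717.2 mm

Specimen A: true annual layer count = 23202 − 17 + 10 = 23195.
A: 48507.1 mm over 23195 years gives 48507.1 / 23195 ≈ 2.091 mm/yr.
Length of B = 2.091 × 36211 = 75717.2 mm.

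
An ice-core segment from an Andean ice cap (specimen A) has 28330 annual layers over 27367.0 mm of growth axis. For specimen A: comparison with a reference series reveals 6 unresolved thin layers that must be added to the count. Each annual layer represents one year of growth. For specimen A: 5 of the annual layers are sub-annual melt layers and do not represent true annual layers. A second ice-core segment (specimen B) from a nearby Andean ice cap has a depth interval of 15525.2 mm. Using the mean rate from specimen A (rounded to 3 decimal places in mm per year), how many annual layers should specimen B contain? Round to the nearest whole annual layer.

16072 annual layers

Specimen A: correcting the raw count gives 28330 − 5 + 6 = 28331 true annual layers.
A: 27367.0 mm over 28331 years gives 27367.0 / 28331 ≈ 0.966 mm/year.
For B, 15525.2 / 0.966 = 16071.64 years ≈ 16072 annual layers.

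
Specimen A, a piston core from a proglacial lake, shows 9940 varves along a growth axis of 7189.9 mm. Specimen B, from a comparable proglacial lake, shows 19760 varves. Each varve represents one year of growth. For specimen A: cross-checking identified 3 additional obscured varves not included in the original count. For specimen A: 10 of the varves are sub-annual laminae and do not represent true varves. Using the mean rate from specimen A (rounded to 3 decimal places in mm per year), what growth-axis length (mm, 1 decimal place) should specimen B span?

14306.2 mm

Specimen A: after corrections the count is 9940 − 10 + 3 = 9933 varves.
A: Extension rate ≈ 7189.9 / 9933 = 0.724 mm/year.
B's length ≈ 0.724 × 19760 = 14306.2 mm.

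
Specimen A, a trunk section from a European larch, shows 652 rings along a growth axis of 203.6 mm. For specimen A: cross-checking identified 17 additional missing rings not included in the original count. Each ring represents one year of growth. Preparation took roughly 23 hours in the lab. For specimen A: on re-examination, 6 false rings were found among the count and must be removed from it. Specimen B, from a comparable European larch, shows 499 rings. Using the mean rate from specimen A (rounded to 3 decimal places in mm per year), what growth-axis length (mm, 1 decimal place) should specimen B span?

Specimen A: after corrections the count is 652 − 6 + 17 = 663 rings.
A: Extension rate ≈ 203.6 / 663 = 0.307 mm/yr.
B's length ≈ 0.307 × 499 = 153.2 mm.

153.2 mm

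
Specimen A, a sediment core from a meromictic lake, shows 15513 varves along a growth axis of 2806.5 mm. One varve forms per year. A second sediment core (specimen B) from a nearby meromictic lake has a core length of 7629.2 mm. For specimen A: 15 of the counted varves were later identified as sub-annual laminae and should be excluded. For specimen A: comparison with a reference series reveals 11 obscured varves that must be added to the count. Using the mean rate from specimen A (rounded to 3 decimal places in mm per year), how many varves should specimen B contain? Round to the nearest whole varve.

Specimen A: correcting the raw count gives 15513 − 15 + 11 = 15509 true varves.
A: 2806.5 mm over 15509 years gives 2806.5 / 15509 ≈ 0.181 mm/yr.
Specimen B: 7629.2 mm / 0.181 mm per year = 42150.28 years ≈ 42150 varves.

42150 varves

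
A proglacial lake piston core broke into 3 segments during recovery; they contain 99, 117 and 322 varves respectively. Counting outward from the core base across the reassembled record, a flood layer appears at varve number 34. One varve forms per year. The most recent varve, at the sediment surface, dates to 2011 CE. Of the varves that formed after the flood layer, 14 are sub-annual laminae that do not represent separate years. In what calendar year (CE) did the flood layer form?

Total varves = 99 + 117 + 322 = 538.
Between varve 34 and the sediment surface there are 538 − 34 = 504 varves.
Excluding 14 false varves: 504 − 14 = 490.
Counting back 490 years from 2011 CE places the flood layer in 2011 − 490 = 1521 CE.

1521 CE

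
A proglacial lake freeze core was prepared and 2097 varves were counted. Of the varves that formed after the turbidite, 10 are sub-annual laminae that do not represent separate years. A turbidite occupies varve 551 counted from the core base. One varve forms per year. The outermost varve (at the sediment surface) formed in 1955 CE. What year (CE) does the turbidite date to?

2097 − 551 = 1546 varves lie beyond the turbidite toward the sediment surface.
Excluding 10 false varves: 1546 − 10 = 1536.
The varve at the sediment surface is 1955 CE, so the turbidite dates to 1955 − 1536 = 419 CE.

419 CE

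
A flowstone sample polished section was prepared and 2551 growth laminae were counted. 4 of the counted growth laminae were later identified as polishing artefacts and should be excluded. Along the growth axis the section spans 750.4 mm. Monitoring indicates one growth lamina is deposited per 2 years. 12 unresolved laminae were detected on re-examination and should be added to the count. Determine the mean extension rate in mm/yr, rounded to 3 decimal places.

0.147 mm/yr

Adjusted count: 2551 − 4 + 12 = 2559 growth laminae.
Multiplying by 2 years per growth lamina: 2559 × 2 = 5118 years.
750.4 mm over 5118 years gives 750.4 / 5118 ≈ 0.147 mm/yr.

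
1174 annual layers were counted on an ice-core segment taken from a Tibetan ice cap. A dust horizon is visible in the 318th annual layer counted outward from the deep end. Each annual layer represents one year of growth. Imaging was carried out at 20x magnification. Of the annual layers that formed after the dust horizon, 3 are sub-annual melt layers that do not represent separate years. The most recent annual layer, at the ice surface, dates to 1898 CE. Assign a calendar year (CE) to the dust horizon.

1174 − 318 = 856 annual layers lie beyond the dust horizon toward the ice surface.
Excluding 3 false annual layers: 856 − 3 = 853.
Counting back 853 years from 1898 CE places the dust horizon in 1898 − 853 = 1045 CE.

1045 CE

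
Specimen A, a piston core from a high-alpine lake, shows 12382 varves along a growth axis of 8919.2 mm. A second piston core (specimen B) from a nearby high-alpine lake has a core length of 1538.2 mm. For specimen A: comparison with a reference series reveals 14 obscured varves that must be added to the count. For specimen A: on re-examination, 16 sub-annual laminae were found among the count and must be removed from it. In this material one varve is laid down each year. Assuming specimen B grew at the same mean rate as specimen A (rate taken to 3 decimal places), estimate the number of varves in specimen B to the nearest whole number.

Specimen A: correcting the raw count gives 12382 − 16 + 14 = 12380 true varves.
A: 8919.2 mm over 12380 years gives 8919.2 / 12380 ≈ 0.720 mm/yr.
For B, 1538.2 / 0.720 = 2136.39 years ≈ 2136 varves.

2136 varves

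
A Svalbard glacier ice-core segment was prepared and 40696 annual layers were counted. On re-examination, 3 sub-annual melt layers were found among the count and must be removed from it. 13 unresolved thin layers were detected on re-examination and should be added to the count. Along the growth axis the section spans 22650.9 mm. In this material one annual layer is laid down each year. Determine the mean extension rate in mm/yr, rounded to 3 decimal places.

0.556 mm/yr

After corrections the count is 40696 − 3 + 13 = 40706 annual layers.
22650.9 mm over 40706 years gives 22650.9 / 40706 ≈ 0.556 mm/yr.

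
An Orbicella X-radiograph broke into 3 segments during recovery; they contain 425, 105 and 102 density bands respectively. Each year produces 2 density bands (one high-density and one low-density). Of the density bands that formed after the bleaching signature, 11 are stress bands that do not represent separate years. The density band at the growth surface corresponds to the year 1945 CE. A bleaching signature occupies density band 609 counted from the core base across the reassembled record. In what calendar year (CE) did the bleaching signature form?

1939 CE

Total density bands = 425 + 105 + 102 = 632.
The bleaching signature sits at density band 609 from the core base, so 632 − 609 = 23 density bands formed after it.
Excluding 11 false density bands: 23 − 11 = 12.
With 2 density bands per year, 12 / 2 = 6 years.
1945 − 6 = 1939 CE.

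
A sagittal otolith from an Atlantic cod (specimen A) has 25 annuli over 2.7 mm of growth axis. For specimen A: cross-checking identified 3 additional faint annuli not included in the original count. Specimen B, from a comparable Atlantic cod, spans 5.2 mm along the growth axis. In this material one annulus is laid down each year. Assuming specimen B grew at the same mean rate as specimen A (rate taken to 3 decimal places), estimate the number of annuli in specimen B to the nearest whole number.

54 annuli

Specimen A: true annulus count = 25 + 3 = 28.
A: Mean rate = 2.7 mm / 28 years ≈ 0.096 mm per year.
Specimen B: 5.2 mm / 0.096 mm per year = 54.17 years ≈ 54 annuli.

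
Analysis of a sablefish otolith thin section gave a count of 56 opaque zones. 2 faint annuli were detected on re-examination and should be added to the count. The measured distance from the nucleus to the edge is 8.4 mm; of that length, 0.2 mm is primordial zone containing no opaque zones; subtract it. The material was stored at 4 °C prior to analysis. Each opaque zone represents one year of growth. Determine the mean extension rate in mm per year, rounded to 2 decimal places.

0.14 mm per year

After corrections the count is 56 + 2 = 58 opaque zones.
Net length = 8.4 − 0.2 = 8.2 mm.
Extension rate ≈ 8.2 / 58 = 0.14 mm per year.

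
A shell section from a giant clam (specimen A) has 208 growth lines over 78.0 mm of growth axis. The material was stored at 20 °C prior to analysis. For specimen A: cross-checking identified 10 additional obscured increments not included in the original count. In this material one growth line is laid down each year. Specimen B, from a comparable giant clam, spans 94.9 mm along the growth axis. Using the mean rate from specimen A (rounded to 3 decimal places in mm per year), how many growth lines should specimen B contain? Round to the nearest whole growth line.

Specimen A: correcting the raw count gives 208 + 10 = 218 true growth lines.
A: Mean rate = 78.0 mm / 218 years ≈ 0.358 mm/yr.
B spans 94.9 / 0.358 = 265.08 years ≈ 265 growth lines.

265 growth lines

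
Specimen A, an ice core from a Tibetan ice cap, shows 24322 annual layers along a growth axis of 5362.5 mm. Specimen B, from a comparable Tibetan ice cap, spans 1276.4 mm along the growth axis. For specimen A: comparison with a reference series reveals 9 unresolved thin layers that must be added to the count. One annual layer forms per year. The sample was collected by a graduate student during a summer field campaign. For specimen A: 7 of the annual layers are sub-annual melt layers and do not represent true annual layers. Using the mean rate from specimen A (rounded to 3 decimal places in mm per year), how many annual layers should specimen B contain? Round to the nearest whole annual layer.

Specimen A: after corrections the count is 24322 − 7 + 9 = 24324 annual layers.
A: 5362.5 mm over 24324 years gives 5362.5 / 24324 ≈ 0.220 mm/yr.
Specimen B: 1276.4 mm / 0.220 mm per year = 5801.82 years ≈ 5802 annual layers.

5802 annual layers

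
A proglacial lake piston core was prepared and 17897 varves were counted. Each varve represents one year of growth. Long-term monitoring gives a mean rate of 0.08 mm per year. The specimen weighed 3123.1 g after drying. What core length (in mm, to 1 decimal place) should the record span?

17897 years of growth are recorded.
Predicted length = 0.08 mm/year × 17897 years = 1431.8 mm.

1431.8 mm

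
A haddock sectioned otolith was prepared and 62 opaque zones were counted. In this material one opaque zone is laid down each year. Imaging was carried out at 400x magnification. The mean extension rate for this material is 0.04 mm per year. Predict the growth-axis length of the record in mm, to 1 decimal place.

2.5 mm

The record spans 62 years at 0.04 mm per year.
Length ≈ 0.04 × 62 = 2.5 mm.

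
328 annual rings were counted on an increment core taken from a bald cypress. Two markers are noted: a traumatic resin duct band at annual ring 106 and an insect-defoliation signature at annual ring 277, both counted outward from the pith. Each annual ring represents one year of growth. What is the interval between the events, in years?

Separation: 277 − 106 = 171 annual rings.
That is 171 years at one annual ring per year.

171 years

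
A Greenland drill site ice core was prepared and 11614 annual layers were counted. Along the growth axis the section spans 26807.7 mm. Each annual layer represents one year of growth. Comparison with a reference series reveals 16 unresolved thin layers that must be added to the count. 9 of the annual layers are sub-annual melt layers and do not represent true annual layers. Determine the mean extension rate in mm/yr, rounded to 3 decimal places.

2.307 mm/yr

Adjusted count: 11614 − 9 + 16 = 11621 annual layers.
Mean rate = 26807.7 mm / 11621 years ≈ 2.307 mm/yr.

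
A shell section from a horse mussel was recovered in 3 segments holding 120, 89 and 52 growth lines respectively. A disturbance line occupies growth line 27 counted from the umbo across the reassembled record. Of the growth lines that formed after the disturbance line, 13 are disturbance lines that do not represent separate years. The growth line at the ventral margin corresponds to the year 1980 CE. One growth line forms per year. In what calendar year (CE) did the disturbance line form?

Total growth lines = 120 + 89 + 52 = 261.
Between growth line 27 and the ventral margin there are 261 − 27 = 234 growth lines.
234 − 13 false = 221 true growth lines after the disturbance line.
1980 − 221 = 1759 CE.

1759 CE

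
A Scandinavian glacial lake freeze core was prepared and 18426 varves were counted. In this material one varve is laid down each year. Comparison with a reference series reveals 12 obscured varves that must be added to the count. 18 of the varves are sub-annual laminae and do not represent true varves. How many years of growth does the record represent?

Adjusted count: 18426 − 18 + 12 = 18420 varves.
One varve per year makes the duration 18420 years.

18420 years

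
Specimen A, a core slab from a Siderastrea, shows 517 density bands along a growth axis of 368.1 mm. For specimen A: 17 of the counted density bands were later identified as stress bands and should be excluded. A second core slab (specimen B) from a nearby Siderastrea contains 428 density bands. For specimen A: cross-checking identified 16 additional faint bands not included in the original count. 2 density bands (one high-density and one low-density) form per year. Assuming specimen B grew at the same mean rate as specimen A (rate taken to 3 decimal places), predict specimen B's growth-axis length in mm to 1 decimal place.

305.4 mm

Specimen A: correcting the raw count gives 517 − 17 + 16 = 516 true density bands.
Specimen A: dividing by 2 density bands per year: 516 / 2 = 258 years.
A: Mean rate = 368.1 mm / 258 years ≈ 1.427 mm/yr.
Specimen B: with 2 density bands per year, 428 / 2 = 214 years. For B, 1.427 mm/year × 214 years = 305.4 mm.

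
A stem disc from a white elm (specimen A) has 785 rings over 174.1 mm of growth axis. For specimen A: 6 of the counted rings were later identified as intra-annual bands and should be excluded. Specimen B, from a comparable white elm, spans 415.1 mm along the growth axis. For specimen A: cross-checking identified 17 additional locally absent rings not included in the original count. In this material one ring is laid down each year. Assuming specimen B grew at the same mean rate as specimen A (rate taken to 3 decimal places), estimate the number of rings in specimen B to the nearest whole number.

Specimen A: adjusted count: 785 − 6 + 17 = 796 rings.
A: Mean rate = 174.1 mm / 796 years ≈ 0.219 mm per year.
Specimen B: 415.1 mm / 0.219 mm per year = 1895.43 years ≈ 1895 rings.

1895 rings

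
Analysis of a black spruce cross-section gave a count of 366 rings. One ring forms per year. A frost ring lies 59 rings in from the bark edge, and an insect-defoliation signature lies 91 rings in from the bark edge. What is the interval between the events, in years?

The two markers are separated by 91 − 59 = 32 rings.
One ring per year makes the interval 32 years.

32 yr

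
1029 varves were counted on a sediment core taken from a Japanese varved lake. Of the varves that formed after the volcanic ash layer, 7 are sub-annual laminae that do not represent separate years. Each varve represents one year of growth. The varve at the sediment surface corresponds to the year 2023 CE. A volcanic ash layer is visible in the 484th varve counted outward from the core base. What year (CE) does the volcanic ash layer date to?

1485 CE

The volcanic ash layer sits at varve 484 from the core base, so 1029 − 484 = 545 varves formed after it.
Excluding 7 false varves: 545 − 7 = 538.
2023 − 538 = 1485 CE.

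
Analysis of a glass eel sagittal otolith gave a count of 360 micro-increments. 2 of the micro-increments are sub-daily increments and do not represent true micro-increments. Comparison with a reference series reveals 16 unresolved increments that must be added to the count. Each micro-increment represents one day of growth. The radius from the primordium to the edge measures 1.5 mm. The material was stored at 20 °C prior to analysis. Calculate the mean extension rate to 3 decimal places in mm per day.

0.004 mm per day

Correcting the raw count gives 360 − 2 + 16 = 374 true micro-increments.
Mean rate = 1.5 mm / 374 days ≈ 0.004 mm per day.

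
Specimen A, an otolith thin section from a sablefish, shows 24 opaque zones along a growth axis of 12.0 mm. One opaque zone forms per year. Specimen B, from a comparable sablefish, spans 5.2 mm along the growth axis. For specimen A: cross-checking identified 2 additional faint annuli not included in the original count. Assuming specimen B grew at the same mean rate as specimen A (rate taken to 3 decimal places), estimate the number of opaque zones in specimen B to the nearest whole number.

11 opaque zones

Specimen A: true opaque zone count = 24 + 2 = 26.
A: Mean rate = 12.0 mm / 26 years ≈ 0.462 mm per year.
Specimen B: 5.2 mm / 0.462 mm per year = 11.26 years ≈ 11 opaque zones.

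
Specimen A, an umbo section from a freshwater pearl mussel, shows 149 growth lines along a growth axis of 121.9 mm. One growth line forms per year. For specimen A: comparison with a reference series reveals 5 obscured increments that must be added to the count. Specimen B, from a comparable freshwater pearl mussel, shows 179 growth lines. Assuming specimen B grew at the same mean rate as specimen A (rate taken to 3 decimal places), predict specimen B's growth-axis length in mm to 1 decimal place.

141.8 mm

Specimen A: true growth line count = 149 + 5 = 154.
A: Mean rate = 121.9 mm / 154 years ≈ 0.792 mm/yr.
For B, 0.792 mm/year × 179 years = 141.8 mm.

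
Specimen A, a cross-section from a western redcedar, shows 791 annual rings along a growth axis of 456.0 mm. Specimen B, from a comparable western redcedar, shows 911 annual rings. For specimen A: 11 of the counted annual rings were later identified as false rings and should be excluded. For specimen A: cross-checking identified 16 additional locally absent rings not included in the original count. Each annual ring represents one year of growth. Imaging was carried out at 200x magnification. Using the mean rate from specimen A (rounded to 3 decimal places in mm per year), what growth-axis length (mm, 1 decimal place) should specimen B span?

Specimen A: correcting the raw count gives 791 − 11 + 16 = 796 true annual rings.
A: 456.0 mm over 796 years gives 456.0 / 796 ≈ 0.573 mm per year.
For B, 0.573 mm/year × 911 years = 522.0 mm.

522.0 mm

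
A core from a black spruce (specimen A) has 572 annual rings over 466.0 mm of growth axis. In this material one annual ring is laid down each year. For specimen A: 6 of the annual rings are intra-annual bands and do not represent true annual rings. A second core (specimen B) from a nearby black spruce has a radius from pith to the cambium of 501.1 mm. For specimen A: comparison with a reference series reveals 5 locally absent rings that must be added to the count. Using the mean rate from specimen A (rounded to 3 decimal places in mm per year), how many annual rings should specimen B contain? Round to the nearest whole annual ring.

Specimen A: after corrections the count is 572 − 6 + 5 = 571 annual rings.
A: 466.0 mm over 571 years gives 466.0 / 571 ≈ 0.816 mm/yr.
For B, 501.1 / 0.816 = 614.09 years ≈ 614 annual rings.

614 annual rings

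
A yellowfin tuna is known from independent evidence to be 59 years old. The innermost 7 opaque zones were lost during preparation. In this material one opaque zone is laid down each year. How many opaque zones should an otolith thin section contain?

Expected opaque zones over 59 years: 59.
59 − 7 missed = 52 opaque zones expected in the prepared section.

52 opaque zones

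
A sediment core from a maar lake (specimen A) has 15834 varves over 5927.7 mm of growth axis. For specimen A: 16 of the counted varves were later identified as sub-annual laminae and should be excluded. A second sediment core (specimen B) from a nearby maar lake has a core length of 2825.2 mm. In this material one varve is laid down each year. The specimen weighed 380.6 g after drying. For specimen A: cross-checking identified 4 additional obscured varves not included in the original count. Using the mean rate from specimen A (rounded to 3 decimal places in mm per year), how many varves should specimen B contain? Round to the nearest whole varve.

Specimen A: adjusted count: 15834 − 16 + 4 = 15822 varves.
A: Extension rate ≈ 5927.7 / 15822 = 0.375 mm/year.
For B, 2825.2 / 0.375 = 7533.87 years ≈ 7534 varves.

7534 varves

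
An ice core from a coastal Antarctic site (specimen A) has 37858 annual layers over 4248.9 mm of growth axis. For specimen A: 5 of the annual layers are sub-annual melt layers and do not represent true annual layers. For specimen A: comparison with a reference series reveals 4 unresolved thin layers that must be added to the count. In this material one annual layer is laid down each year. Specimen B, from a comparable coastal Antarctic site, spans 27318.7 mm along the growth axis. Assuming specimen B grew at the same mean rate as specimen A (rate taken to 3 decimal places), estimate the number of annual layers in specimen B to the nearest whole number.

243917 annual layers

Specimen A: after corrections the count is 37858 − 5 + 4 = 37857 annual layers.
A: Mean rate = 4248.9 mm / 37857 years ≈ 0.112 mm/yr.
B spans 27318.7 / 0.112 = 243916.96 years ≈ 243917 annual layers.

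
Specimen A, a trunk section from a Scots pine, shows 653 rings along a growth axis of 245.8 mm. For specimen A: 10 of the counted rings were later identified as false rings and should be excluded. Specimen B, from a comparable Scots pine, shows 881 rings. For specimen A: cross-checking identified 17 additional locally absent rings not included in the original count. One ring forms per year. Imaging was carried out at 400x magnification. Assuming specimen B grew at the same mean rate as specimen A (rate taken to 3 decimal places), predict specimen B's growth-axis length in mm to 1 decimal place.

Specimen A: true ring count = 653 − 10 + 17 = 660.
A: 245.8 mm over 660 years gives 245.8 / 660 ≈ 0.372 mm/year.
For B, 0.372 mm/year × 881 years = 327.7 mm.

327.7 mm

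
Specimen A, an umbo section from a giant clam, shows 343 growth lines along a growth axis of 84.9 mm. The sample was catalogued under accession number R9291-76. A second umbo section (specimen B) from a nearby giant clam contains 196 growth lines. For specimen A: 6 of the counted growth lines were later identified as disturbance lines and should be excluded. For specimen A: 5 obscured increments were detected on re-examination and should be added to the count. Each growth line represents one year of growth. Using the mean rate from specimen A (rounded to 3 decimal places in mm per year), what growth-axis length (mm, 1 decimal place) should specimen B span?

48.6 mm

Specimen A: correcting the raw count gives 343 − 6 + 5 = 342 true growth lines.
A: Mean rate = 84.9 mm / 342 years ≈ 0.248 mm/year.
B's length ≈ 0.248 × 196 = 48.6 mm.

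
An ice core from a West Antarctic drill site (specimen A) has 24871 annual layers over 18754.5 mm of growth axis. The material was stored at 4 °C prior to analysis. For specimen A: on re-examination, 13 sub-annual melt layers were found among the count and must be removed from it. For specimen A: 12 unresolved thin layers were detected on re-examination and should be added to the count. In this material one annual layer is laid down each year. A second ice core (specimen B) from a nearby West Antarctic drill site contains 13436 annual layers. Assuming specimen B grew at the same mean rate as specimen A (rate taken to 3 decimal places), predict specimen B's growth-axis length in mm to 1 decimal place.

Specimen A: correcting the raw count gives 24871 − 13 + 12 = 24870 true annual layers.
A: 18754.5 mm over 24870 years gives 18754.5 / 24870 ≈ 0.754 mm/year.
Length of B = 0.754 × 13436 = 10130.7 mm.

10130.7 mm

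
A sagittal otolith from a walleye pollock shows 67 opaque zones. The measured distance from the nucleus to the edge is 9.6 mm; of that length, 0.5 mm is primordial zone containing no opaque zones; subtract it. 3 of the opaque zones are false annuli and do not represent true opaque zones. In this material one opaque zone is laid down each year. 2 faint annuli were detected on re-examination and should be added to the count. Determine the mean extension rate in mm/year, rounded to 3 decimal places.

Correcting the raw count gives 67 − 3 + 2 = 66 true opaque zones.
Net length = 9.6 − 0.5 = 9.1 mm.
9.1 mm over 66 years gives 9.1 / 66 ≈ 0.138 mm/year.

0.138 mm/year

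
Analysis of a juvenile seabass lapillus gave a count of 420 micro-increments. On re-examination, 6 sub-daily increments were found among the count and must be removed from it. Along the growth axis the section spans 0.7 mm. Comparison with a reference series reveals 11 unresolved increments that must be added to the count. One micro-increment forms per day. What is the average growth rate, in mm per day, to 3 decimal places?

0.002 mm per day

Correcting the raw count gives 420 − 6 + 11 = 425 true micro-increments.
0.7 mm over 425 days gives 0.7 / 425 ≈ 0.002 mm per day.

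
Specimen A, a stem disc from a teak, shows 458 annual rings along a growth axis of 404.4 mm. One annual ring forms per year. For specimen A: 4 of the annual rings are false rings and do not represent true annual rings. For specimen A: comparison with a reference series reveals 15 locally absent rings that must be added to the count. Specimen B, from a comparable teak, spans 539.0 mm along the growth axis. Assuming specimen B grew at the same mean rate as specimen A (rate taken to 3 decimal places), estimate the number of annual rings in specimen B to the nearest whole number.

625 annual rings

Specimen A: true annual ring count = 458 − 4 + 15 = 469.
A: Mean rate = 404.4 mm / 469 years ≈ 0.862 mm/year.
Specimen B: 539.0 mm / 0.862 mm per year = 625.29 years ≈ 625 annual rings.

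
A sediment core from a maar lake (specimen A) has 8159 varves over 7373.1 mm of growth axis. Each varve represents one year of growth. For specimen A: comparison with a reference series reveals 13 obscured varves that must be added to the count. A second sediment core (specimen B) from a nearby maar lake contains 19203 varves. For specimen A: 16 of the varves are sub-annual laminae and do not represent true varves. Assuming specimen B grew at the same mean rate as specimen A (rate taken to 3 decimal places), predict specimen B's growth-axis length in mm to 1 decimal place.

17359.5 mm

Specimen A: correcting the raw count gives 8159 − 16 + 13 = 8156 true varves.
A: Extension rate ≈ 7373.1 / 8156 = 0.904 mm/year.
For B, 0.904 mm/year × 19203 years = 17359.5 mm.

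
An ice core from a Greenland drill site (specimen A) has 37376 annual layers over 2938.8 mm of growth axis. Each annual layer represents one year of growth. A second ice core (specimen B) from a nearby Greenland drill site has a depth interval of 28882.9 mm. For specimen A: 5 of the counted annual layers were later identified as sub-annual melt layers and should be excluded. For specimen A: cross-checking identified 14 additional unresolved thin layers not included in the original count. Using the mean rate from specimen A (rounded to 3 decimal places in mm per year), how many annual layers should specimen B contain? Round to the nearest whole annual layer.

Specimen A: after corrections the count is 37376 − 5 + 14 = 37385 annual layers.
A: 2938.8 mm over 37385 years gives 2938.8 / 37385 ≈ 0.079 mm/year.
B spans 28882.9 / 0.079 = 365606.33 years ≈ 365606 annual layers.

365606 annual layers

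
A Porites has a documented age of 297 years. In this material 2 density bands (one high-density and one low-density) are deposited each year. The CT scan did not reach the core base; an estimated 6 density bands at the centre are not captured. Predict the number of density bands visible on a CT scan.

297 years at 2 density bands per year gives 297 × 2 = 594 density bands.
594 − 6 missed = 588 density bands expected in the prepared section.

588 density bands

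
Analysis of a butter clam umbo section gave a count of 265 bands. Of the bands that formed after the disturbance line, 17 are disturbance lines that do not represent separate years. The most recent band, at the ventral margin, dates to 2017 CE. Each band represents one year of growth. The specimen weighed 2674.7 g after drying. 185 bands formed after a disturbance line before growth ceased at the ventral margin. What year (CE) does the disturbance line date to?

1849 CE

185 bands post-date the disturbance line.
Removing the 17 false bands leaves 185 − 17 = 168 true bands beyond the disturbance line.
2017 − 168 = 1849 CE.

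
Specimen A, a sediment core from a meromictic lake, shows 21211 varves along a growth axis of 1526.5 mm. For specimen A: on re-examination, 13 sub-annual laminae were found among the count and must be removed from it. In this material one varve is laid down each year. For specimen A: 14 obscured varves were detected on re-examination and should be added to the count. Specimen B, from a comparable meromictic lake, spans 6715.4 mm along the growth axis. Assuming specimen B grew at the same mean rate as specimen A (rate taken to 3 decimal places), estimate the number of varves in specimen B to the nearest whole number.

Specimen A: true varve count = 21211 − 13 + 14 = 21212.
A: 1526.5 mm over 21212 years gives 1526.5 / 21212 ≈ 0.072 mm/year.
Specimen B: 6715.4 mm / 0.072 mm per year = 93269.44 years ≈ 93269 varves.

93269 varves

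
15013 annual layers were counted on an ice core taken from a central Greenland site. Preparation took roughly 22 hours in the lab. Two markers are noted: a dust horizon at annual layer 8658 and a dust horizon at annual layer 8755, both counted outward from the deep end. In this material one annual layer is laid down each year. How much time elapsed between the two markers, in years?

The two markers are separated by 8755 − 8658 = 97 annual layers.
At one annual layer per year, 97 years elapsed between them.

97 years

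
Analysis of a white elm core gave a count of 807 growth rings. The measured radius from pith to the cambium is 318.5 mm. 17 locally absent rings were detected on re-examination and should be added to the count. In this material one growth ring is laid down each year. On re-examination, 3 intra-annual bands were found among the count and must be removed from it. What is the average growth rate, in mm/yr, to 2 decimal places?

True growth ring count = 807 − 3 + 17 = 821.
318.5 mm over 821 years gives 318.5 / 821 ≈ 0.39 mm/yr.

0.39 mm/yr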